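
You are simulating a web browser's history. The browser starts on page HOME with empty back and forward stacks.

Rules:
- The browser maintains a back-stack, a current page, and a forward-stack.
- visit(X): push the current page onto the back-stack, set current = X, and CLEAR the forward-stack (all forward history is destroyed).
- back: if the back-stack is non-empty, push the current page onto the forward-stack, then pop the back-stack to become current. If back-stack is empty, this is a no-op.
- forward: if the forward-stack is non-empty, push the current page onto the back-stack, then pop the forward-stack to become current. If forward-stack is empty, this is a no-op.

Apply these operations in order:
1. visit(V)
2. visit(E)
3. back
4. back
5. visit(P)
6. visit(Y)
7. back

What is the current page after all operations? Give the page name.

After 1 (visit(V)): cur=V back=1 fwd=0
After 2 (visit(E)): cur=E back=2 fwd=0
After 3 (back): cur=V back=1 fwd=1
After 4 (back): cur=HOME back=0 fwd=2
After 5 (visit(P)): cur=P back=1 fwd=0
After 6 (visit(Y)): cur=Y back=2 fwd=0
After 7 (back): cur=P back=1 fwd=1

Answer: P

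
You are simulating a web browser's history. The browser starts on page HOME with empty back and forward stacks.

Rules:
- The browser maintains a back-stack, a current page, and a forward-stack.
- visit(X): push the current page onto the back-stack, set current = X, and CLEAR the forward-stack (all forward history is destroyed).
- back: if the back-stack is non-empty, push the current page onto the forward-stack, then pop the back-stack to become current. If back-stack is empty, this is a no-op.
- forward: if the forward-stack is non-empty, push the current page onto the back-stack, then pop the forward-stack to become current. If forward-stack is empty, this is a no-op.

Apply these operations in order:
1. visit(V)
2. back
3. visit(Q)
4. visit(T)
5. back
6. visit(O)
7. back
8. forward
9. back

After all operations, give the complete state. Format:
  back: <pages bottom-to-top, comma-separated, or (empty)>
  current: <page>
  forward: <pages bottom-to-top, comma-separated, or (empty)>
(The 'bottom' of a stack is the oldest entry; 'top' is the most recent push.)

After 1 (visit(V)): cur=V back=1 fwd=0
After 2 (back): cur=HOME back=0 fwd=1
After 3 (visit(Q)): cur=Q back=1 fwd=0
After 4 (visit(T)): cur=T back=2 fwd=0
After 5 (back): cur=Q back=1 fwd=1
After 6 (visit(O)): cur=O back=2 fwd=0
After 7 (back): cur=Q back=1 fwd=1
After 8 (forward): cur=O back=2 fwd=0
After 9 (back): cur=Q back=1 fwd=1

Answer: back: HOME
current: Q
forward: O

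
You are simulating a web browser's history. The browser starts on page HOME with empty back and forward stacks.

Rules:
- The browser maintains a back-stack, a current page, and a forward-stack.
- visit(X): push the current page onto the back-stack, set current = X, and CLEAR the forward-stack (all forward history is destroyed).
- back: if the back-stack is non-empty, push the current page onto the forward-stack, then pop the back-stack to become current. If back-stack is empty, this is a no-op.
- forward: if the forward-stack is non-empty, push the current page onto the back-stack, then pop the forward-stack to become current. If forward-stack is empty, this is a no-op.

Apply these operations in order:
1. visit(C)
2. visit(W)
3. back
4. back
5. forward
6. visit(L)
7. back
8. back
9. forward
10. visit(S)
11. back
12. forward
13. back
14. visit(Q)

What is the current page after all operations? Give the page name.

After 1 (visit(C)): cur=C back=1 fwd=0
After 2 (visit(W)): cur=W back=2 fwd=0
After 3 (back): cur=C back=1 fwd=1
After 4 (back): cur=HOME back=0 fwd=2
After 5 (forward): cur=C back=1 fwd=1
After 6 (visit(L)): cur=L back=2 fwd=0
After 7 (back): cur=C back=1 fwd=1
After 8 (back): cur=HOME back=0 fwd=2
After 9 (forward): cur=C back=1 fwd=1
After 10 (visit(S)): cur=S back=2 fwd=0
After 11 (back): cur=C back=1 fwd=1
After 12 (forward): cur=S back=2 fwd=0
After 13 (back): cur=C back=1 fwd=1
After 14 (visit(Q)): cur=Q back=2 fwd=0

Answer: Q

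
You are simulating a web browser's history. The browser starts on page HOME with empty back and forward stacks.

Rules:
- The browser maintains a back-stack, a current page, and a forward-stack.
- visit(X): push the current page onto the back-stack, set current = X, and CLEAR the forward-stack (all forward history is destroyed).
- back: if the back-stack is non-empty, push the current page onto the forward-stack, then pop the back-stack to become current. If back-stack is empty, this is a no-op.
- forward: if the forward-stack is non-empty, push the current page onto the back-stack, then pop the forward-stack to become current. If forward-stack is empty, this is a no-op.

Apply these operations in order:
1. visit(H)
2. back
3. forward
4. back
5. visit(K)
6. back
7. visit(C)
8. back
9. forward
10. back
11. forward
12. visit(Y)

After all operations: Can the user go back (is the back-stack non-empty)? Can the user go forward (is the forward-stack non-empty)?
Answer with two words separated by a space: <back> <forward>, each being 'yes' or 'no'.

After 1 (visit(H)): cur=H back=1 fwd=0
After 2 (back): cur=HOME back=0 fwd=1
After 3 (forward): cur=H back=1 fwd=0
After 4 (back): cur=HOME back=0 fwd=1
After 5 (visit(K)): cur=K back=1 fwd=0
After 6 (back): cur=HOME back=0 fwd=1
After 7 (visit(C)): cur=C back=1 fwd=0
After 8 (back): cur=HOME back=0 fwd=1
After 9 (forward): cur=C back=1 fwd=0
After 10 (back): cur=HOME back=0 fwd=1
After 11 (forward): cur=C back=1 fwd=0
After 12 (visit(Y)): cur=Y back=2 fwd=0

Answer: yes no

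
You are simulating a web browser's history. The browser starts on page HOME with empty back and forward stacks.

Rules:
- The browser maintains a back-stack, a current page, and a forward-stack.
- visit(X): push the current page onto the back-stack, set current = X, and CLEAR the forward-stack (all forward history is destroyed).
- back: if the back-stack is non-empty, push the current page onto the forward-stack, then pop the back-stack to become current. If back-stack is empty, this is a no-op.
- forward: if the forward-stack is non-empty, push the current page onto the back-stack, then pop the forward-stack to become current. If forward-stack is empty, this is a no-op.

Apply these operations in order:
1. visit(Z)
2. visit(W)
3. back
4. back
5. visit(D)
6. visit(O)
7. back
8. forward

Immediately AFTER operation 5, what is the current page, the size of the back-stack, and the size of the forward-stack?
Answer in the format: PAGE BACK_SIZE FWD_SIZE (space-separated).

After 1 (visit(Z)): cur=Z back=1 fwd=0
After 2 (visit(W)): cur=W back=2 fwd=0
After 3 (back): cur=Z back=1 fwd=1
After 4 (back): cur=HOME back=0 fwd=2
After 5 (visit(D)): cur=D back=1 fwd=0

D 1 0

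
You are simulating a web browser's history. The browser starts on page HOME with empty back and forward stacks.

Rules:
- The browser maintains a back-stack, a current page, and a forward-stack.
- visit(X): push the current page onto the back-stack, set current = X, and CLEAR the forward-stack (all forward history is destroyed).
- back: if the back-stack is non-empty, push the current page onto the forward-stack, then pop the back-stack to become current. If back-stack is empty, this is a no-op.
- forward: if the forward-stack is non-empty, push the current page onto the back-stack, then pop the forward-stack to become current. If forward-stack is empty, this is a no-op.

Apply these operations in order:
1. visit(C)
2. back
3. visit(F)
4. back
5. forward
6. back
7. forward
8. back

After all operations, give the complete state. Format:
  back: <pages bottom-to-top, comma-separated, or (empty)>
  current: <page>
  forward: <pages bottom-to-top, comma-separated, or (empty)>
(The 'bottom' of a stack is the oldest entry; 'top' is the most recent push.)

After 1 (visit(C)): cur=C back=1 fwd=0
After 2 (back): cur=HOME back=0 fwd=1
After 3 (visit(F)): cur=F back=1 fwd=0
After 4 (back): cur=HOME back=0 fwd=1
After 5 (forward): cur=F back=1 fwd=0
After 6 (back): cur=HOME back=0 fwd=1
After 7 (forward): cur=F back=1 fwd=0
After 8 (back): cur=HOME back=0 fwd=1

Answer: back: (empty)
current: HOME
forward: F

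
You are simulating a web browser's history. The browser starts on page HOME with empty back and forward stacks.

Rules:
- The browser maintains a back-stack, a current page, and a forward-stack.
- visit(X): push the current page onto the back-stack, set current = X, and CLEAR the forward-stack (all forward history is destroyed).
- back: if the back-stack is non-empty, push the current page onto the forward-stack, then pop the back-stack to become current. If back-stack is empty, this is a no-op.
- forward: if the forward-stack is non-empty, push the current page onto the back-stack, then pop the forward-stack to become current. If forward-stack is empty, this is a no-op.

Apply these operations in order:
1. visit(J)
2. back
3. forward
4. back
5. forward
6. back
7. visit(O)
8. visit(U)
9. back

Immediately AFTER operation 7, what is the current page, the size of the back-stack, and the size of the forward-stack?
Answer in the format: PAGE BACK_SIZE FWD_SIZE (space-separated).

After 1 (visit(J)): cur=J back=1 fwd=0
After 2 (back): cur=HOME back=0 fwd=1
After 3 (forward): cur=J back=1 fwd=0
After 4 (back): cur=HOME back=0 fwd=1
After 5 (forward): cur=J back=1 fwd=0
After 6 (back): cur=HOME back=0 fwd=1
After 7 (visit(O)): cur=O back=1 fwd=0

O 1 0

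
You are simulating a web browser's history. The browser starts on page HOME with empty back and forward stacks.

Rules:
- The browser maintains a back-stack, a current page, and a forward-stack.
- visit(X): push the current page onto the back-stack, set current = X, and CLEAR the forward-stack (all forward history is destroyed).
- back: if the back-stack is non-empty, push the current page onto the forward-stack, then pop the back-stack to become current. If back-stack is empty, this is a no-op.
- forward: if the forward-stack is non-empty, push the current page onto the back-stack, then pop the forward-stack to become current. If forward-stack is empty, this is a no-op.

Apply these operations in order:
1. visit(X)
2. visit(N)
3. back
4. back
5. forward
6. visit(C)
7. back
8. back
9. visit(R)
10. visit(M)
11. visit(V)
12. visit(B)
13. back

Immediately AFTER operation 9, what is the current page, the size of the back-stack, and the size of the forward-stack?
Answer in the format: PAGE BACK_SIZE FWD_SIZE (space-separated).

After 1 (visit(X)): cur=X back=1 fwd=0
After 2 (visit(N)): cur=N back=2 fwd=0
After 3 (back): cur=X back=1 fwd=1
After 4 (back): cur=HOME back=0 fwd=2
After 5 (forward): cur=X back=1 fwd=1
After 6 (visit(C)): cur=C back=2 fwd=0
After 7 (back): cur=X back=1 fwd=1
After 8 (back): cur=HOME back=0 fwd=2
After 9 (visit(R)): cur=R back=1 fwd=0

R 1 0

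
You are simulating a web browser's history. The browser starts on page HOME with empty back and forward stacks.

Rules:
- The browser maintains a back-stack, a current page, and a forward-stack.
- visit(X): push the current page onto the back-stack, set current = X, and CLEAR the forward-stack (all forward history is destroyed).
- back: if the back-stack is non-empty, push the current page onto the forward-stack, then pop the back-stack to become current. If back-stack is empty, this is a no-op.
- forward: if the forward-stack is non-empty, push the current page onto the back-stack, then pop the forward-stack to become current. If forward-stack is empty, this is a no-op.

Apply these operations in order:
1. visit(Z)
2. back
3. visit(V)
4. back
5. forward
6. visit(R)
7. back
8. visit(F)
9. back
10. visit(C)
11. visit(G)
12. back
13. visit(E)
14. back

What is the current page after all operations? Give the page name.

Answer: C

Derivation:
After 1 (visit(Z)): cur=Z back=1 fwd=0
After 2 (back): cur=HOME back=0 fwd=1
After 3 (visit(V)): cur=V back=1 fwd=0
After 4 (back): cur=HOME back=0 fwd=1
After 5 (forward): cur=V back=1 fwd=0
After 6 (visit(R)): cur=R back=2 fwd=0
After 7 (back): cur=V back=1 fwd=1
After 8 (visit(F)): cur=F back=2 fwd=0
After 9 (back): cur=V back=1 fwd=1
After 10 (visit(C)): cur=C back=2 fwd=0
After 11 (visit(G)): cur=G back=3 fwd=0
After 12 (back): cur=C back=2 fwd=1
After 13 (visit(E)): cur=E back=3 fwd=0
After 14 (back): cur=C back=2 fwd=1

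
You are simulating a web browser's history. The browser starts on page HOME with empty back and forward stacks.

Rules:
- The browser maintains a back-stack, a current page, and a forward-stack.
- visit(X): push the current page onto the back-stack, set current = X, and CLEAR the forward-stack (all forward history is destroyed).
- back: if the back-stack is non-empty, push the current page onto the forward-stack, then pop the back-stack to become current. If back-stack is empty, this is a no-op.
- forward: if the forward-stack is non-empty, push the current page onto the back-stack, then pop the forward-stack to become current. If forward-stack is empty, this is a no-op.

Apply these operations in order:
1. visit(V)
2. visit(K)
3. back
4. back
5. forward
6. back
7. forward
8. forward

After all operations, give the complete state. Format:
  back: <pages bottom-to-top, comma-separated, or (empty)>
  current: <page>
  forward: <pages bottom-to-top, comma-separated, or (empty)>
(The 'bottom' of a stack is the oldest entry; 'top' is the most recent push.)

Answer: back: HOME,V
current: K
forward: (empty)

Derivation:
After 1 (visit(V)): cur=V back=1 fwd=0
After 2 (visit(K)): cur=K back=2 fwd=0
After 3 (back): cur=V back=1 fwd=1
After 4 (back): cur=HOME back=0 fwd=2
After 5 (forward): cur=V back=1 fwd=1
After 6 (back): cur=HOME back=0 fwd=2
After 7 (forward): cur=V back=1 fwd=1
After 8 (forward): cur=K back=2 fwd=0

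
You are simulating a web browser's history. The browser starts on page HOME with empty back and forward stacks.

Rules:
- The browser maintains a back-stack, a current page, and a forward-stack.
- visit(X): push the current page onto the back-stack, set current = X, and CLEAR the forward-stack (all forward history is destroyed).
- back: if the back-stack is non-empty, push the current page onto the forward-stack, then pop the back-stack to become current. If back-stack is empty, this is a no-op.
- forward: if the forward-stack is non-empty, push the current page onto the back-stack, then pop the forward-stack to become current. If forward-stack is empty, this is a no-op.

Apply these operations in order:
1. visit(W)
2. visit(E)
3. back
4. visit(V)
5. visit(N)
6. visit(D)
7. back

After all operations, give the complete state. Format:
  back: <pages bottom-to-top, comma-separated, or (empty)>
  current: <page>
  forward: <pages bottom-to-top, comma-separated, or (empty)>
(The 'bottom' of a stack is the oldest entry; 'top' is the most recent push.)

After 1 (visit(W)): cur=W back=1 fwd=0
After 2 (visit(E)): cur=E back=2 fwd=0
After 3 (back): cur=W back=1 fwd=1
After 4 (visit(V)): cur=V back=2 fwd=0
After 5 (visit(N)): cur=N back=3 fwd=0
After 6 (visit(D)): cur=D back=4 fwd=0
After 7 (back): cur=N back=3 fwd=1

Answer: back: HOME,W,V
current: N
forward: D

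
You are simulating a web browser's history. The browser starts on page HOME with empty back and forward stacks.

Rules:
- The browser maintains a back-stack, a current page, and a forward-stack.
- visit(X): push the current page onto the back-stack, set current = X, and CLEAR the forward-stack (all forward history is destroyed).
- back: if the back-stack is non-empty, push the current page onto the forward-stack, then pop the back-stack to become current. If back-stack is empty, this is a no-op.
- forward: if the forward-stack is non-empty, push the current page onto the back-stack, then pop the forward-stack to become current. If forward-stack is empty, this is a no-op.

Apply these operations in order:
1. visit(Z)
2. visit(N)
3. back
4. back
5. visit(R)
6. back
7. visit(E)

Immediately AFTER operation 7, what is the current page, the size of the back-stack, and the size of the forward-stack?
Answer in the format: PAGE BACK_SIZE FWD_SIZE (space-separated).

After 1 (visit(Z)): cur=Z back=1 fwd=0
After 2 (visit(N)): cur=N back=2 fwd=0
After 3 (back): cur=Z back=1 fwd=1
After 4 (back): cur=HOME back=0 fwd=2
After 5 (visit(R)): cur=R back=1 fwd=0
After 6 (back): cur=HOME back=0 fwd=1
After 7 (visit(E)): cur=E back=1 fwd=0

E 1 0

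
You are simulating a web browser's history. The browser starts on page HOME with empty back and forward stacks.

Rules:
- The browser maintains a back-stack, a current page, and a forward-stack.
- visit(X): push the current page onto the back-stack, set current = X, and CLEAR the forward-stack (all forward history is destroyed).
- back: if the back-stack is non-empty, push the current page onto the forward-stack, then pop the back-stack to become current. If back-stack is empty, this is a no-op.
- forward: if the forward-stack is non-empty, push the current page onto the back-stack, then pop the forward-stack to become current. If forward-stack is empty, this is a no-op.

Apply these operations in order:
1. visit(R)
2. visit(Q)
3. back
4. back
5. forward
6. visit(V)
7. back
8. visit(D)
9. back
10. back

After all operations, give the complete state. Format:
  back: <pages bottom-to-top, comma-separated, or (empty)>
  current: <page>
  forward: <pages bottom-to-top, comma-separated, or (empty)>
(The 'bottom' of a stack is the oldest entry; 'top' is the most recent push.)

Answer: back: (empty)
current: HOME
forward: D,R

Derivation:
After 1 (visit(R)): cur=R back=1 fwd=0
After 2 (visit(Q)): cur=Q back=2 fwd=0
After 3 (back): cur=R back=1 fwd=1
After 4 (back): cur=HOME back=0 fwd=2
After 5 (forward): cur=R back=1 fwd=1
After 6 (visit(V)): cur=V back=2 fwd=0
After 7 (back): cur=R back=1 fwd=1
After 8 (visit(D)): cur=D back=2 fwd=0
After 9 (back): cur=R back=1 fwd=1
After 10 (back): cur=HOME back=0 fwd=2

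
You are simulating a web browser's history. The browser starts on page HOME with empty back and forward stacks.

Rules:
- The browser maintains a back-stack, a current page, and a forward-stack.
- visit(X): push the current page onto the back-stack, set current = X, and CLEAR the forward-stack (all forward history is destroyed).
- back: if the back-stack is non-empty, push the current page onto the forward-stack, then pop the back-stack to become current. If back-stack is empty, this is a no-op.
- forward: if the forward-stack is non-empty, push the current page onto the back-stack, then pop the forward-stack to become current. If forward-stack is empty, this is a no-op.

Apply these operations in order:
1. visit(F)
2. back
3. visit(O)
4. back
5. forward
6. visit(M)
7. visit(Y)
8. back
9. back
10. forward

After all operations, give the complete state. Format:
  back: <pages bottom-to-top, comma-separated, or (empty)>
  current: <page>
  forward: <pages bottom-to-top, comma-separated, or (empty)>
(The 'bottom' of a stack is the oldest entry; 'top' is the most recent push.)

Answer: back: HOME,O
current: M
forward: Y

Derivation:
After 1 (visit(F)): cur=F back=1 fwd=0
After 2 (back): cur=HOME back=0 fwd=1
After 3 (visit(O)): cur=O back=1 fwd=0
After 4 (back): cur=HOME back=0 fwd=1
After 5 (forward): cur=O back=1 fwd=0
After 6 (visit(M)): cur=M back=2 fwd=0
After 7 (visit(Y)): cur=Y back=3 fwd=0
After 8 (back): cur=M back=2 fwd=1
After 9 (back): cur=O back=1 fwd=2
After 10 (forward): cur=M back=2 fwd=1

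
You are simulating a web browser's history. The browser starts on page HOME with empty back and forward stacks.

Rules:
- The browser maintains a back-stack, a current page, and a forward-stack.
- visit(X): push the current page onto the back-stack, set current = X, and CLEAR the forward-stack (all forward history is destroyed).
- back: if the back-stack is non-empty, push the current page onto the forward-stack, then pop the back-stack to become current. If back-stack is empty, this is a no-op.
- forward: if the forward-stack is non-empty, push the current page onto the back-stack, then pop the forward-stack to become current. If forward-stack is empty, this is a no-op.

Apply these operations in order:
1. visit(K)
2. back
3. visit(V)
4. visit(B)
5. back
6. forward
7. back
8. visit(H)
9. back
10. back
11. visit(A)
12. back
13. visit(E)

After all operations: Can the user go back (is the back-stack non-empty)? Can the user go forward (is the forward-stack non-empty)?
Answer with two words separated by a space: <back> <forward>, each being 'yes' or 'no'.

After 1 (visit(K)): cur=K back=1 fwd=0
After 2 (back): cur=HOME back=0 fwd=1
After 3 (visit(V)): cur=V back=1 fwd=0
After 4 (visit(B)): cur=B back=2 fwd=0
After 5 (back): cur=V back=1 fwd=1
After 6 (forward): cur=B back=2 fwd=0
After 7 (back): cur=V back=1 fwd=1
After 8 (visit(H)): cur=H back=2 fwd=0
After 9 (back): cur=V back=1 fwd=1
After 10 (back): cur=HOME back=0 fwd=2
After 11 (visit(A)): cur=A back=1 fwd=0
After 12 (back): cur=HOME back=0 fwd=1
After 13 (visit(E)): cur=E back=1 fwd=0

Answer: yes no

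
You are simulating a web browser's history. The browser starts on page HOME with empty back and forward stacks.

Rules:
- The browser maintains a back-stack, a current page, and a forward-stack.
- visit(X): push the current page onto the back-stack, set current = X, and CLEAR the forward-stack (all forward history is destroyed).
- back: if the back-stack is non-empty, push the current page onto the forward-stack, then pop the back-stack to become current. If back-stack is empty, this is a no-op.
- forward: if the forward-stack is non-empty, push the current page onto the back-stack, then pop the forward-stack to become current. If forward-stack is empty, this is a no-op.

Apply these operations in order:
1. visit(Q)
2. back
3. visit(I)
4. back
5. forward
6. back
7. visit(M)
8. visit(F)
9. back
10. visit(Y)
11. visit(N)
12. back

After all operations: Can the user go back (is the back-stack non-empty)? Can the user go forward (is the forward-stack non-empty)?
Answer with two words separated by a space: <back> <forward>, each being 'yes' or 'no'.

Answer: yes yes

Derivation:
After 1 (visit(Q)): cur=Q back=1 fwd=0
After 2 (back): cur=HOME back=0 fwd=1
After 3 (visit(I)): cur=I back=1 fwd=0
After 4 (back): cur=HOME back=0 fwd=1
After 5 (forward): cur=I back=1 fwd=0
After 6 (back): cur=HOME back=0 fwd=1
After 7 (visit(M)): cur=M back=1 fwd=0
After 8 (visit(F)): cur=F back=2 fwd=0
After 9 (back): cur=M back=1 fwd=1
After 10 (visit(Y)): cur=Y back=2 fwd=0
After 11 (visit(N)): cur=N back=3 fwd=0
After 12 (back): cur=Y back=2 fwd=1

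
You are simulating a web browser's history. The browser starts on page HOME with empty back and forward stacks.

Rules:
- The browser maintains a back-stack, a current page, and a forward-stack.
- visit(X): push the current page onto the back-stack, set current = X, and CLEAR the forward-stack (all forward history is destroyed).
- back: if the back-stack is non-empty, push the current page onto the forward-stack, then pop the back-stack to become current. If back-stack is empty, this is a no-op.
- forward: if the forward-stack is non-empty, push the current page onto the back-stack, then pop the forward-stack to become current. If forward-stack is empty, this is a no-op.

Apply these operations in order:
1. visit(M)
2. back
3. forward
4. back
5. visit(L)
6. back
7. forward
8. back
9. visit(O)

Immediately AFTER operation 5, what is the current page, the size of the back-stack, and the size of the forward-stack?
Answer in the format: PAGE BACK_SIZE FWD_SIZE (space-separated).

After 1 (visit(M)): cur=M back=1 fwd=0
After 2 (back): cur=HOME back=0 fwd=1
After 3 (forward): cur=M back=1 fwd=0
After 4 (back): cur=HOME back=0 fwd=1
After 5 (visit(L)): cur=L back=1 fwd=0

L 1 0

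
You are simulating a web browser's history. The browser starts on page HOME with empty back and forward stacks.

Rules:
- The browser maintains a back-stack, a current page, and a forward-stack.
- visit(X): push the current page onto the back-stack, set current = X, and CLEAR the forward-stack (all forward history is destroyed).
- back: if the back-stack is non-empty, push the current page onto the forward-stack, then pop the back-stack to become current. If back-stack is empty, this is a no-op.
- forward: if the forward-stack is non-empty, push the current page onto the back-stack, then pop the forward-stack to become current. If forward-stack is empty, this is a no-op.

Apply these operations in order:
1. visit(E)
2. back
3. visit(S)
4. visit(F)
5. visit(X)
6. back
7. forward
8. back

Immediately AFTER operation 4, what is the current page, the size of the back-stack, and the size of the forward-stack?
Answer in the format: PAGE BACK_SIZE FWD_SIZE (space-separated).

After 1 (visit(E)): cur=E back=1 fwd=0
After 2 (back): cur=HOME back=0 fwd=1
After 3 (visit(S)): cur=S back=1 fwd=0
After 4 (visit(F)): cur=F back=2 fwd=0

F 2 0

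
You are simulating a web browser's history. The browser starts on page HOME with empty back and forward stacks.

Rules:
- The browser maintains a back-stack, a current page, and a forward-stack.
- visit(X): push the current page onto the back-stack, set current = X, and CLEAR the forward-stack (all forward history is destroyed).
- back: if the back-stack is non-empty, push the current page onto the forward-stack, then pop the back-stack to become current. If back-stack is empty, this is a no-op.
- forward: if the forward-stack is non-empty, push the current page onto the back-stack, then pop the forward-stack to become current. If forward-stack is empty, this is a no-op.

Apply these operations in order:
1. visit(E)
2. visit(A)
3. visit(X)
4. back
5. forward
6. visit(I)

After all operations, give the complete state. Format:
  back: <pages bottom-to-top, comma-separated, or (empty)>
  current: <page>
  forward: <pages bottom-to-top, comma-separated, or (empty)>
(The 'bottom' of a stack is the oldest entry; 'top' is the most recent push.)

Answer: back: HOME,E,A,X
current: I
forward: (empty)

Derivation:
After 1 (visit(E)): cur=E back=1 fwd=0
After 2 (visit(A)): cur=A back=2 fwd=0
After 3 (visit(X)): cur=X back=3 fwd=0
After 4 (back): cur=A back=2 fwd=1
After 5 (forward): cur=X back=3 fwd=0
After 6 (visit(I)): cur=I back=4 fwd=0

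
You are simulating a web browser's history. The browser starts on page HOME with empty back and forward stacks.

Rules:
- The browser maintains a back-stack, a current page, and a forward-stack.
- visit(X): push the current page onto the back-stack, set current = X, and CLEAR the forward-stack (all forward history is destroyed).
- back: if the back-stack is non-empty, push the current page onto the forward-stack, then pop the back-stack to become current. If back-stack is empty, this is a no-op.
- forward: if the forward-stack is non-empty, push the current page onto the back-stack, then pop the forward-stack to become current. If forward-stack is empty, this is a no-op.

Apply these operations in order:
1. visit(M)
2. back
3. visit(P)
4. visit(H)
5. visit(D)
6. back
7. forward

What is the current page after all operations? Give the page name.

After 1 (visit(M)): cur=M back=1 fwd=0
After 2 (back): cur=HOME back=0 fwd=1
After 3 (visit(P)): cur=P back=1 fwd=0
After 4 (visit(H)): cur=H back=2 fwd=0
After 5 (visit(D)): cur=D back=3 fwd=0
After 6 (back): cur=H back=2 fwd=1
After 7 (forward): cur=D back=3 fwd=0

Answer: D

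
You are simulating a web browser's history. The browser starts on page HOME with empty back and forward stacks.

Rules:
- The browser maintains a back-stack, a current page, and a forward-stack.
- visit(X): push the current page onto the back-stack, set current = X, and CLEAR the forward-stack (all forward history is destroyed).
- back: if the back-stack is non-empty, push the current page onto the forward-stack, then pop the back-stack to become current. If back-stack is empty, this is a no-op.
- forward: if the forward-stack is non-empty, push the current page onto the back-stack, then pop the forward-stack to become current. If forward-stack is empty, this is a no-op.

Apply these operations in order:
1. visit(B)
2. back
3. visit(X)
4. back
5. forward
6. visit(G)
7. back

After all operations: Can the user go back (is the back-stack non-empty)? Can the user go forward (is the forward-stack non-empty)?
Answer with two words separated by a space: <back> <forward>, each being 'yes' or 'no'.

After 1 (visit(B)): cur=B back=1 fwd=0
After 2 (back): cur=HOME back=0 fwd=1
After 3 (visit(X)): cur=X back=1 fwd=0
After 4 (back): cur=HOME back=0 fwd=1
After 5 (forward): cur=X back=1 fwd=0
After 6 (visit(G)): cur=G back=2 fwd=0
After 7 (back): cur=X back=1 fwd=1

Answer: yes yes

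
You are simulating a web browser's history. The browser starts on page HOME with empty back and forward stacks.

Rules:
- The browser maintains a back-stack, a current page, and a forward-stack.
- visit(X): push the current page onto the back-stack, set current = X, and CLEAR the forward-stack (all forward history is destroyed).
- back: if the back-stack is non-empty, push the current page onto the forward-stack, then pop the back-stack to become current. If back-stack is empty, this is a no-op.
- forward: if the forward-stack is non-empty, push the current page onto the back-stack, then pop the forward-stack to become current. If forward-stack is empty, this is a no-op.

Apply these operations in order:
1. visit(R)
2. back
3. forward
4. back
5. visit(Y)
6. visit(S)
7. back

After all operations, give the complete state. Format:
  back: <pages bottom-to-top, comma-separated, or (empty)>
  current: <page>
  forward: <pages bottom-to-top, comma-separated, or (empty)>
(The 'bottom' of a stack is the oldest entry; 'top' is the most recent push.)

Answer: back: HOME
current: Y
forward: S

Derivation:
After 1 (visit(R)): cur=R back=1 fwd=0
After 2 (back): cur=HOME back=0 fwd=1
After 3 (forward): cur=R back=1 fwd=0
After 4 (back): cur=HOME back=0 fwd=1
After 5 (visit(Y)): cur=Y back=1 fwd=0
After 6 (visit(S)): cur=S back=2 fwd=0
After 7 (back): cur=Y back=1 fwd=1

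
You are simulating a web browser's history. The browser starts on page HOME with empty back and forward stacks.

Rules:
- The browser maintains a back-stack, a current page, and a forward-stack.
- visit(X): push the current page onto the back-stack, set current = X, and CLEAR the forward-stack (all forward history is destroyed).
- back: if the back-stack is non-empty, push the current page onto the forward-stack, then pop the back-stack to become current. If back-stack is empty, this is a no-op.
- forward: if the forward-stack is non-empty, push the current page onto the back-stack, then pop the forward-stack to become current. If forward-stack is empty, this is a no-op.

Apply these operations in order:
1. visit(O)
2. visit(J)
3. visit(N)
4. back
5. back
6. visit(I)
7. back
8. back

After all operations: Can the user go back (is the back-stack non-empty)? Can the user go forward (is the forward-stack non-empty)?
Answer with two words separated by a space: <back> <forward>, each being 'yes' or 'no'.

After 1 (visit(O)): cur=O back=1 fwd=0
After 2 (visit(J)): cur=J back=2 fwd=0
After 3 (visit(N)): cur=N back=3 fwd=0
After 4 (back): cur=J back=2 fwd=1
After 5 (back): cur=O back=1 fwd=2
After 6 (visit(I)): cur=I back=2 fwd=0
After 7 (back): cur=O back=1 fwd=1
After 8 (back): cur=HOME back=0 fwd=2

Answer: no yes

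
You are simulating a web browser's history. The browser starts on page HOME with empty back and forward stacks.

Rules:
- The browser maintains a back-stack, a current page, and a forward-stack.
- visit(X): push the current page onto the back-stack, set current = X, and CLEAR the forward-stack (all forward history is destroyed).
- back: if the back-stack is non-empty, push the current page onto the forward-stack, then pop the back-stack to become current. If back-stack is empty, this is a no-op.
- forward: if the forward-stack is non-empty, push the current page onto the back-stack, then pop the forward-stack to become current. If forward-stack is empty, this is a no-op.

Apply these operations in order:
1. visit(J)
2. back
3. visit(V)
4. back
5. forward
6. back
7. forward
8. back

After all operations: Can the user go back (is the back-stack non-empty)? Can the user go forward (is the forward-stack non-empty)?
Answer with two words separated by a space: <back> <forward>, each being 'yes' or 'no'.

Answer: no yes

Derivation:
After 1 (visit(J)): cur=J back=1 fwd=0
After 2 (back): cur=HOME back=0 fwd=1
After 3 (visit(V)): cur=V back=1 fwd=0
After 4 (back): cur=HOME back=0 fwd=1
After 5 (forward): cur=V back=1 fwd=0
After 6 (back): cur=HOME back=0 fwd=1
After 7 (forward): cur=V back=1 fwd=0
After 8 (back): cur=HOME back=0 fwd=1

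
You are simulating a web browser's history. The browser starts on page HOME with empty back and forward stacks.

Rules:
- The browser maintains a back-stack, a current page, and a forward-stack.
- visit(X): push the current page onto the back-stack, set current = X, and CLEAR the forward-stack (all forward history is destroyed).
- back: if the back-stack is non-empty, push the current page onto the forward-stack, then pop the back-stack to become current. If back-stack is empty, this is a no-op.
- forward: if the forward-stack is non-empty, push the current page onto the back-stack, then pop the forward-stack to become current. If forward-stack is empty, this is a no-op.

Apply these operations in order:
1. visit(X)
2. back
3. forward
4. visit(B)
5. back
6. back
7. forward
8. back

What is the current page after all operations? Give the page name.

After 1 (visit(X)): cur=X back=1 fwd=0
After 2 (back): cur=HOME back=0 fwd=1
After 3 (forward): cur=X back=1 fwd=0
After 4 (visit(B)): cur=B back=2 fwd=0
After 5 (back): cur=X back=1 fwd=1
After 6 (back): cur=HOME back=0 fwd=2
After 7 (forward): cur=X back=1 fwd=1
After 8 (back): cur=HOME back=0 fwd=2

Answer: HOME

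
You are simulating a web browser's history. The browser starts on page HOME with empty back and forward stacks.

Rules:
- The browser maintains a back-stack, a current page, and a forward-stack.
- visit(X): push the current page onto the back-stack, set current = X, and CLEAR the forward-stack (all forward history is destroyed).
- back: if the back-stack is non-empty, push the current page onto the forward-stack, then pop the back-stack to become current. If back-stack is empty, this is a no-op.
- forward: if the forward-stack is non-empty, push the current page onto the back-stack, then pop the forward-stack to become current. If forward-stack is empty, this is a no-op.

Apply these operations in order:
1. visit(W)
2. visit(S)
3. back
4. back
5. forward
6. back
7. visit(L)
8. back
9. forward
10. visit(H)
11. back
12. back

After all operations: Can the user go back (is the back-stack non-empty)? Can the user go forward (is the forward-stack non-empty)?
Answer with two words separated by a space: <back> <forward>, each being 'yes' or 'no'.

After 1 (visit(W)): cur=W back=1 fwd=0
After 2 (visit(S)): cur=S back=2 fwd=0
After 3 (back): cur=W back=1 fwd=1
After 4 (back): cur=HOME back=0 fwd=2
After 5 (forward): cur=W back=1 fwd=1
After 6 (back): cur=HOME back=0 fwd=2
After 7 (visit(L)): cur=L back=1 fwd=0
After 8 (back): cur=HOME back=0 fwd=1
After 9 (forward): cur=L back=1 fwd=0
After 10 (visit(H)): cur=H back=2 fwd=0
After 11 (back): cur=L back=1 fwd=1
After 12 (back): cur=HOME back=0 fwd=2

Answer: no yes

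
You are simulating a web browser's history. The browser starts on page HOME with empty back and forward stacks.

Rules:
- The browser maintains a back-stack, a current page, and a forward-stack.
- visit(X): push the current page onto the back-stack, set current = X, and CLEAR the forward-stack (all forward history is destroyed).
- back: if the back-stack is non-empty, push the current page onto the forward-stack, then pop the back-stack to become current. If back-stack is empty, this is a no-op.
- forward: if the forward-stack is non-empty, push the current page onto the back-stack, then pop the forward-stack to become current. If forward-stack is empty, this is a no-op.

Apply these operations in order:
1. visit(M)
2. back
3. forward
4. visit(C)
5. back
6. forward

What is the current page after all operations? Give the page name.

Answer: C

Derivation:
After 1 (visit(M)): cur=M back=1 fwd=0
After 2 (back): cur=HOME back=0 fwd=1
After 3 (forward): cur=M back=1 fwd=0
After 4 (visit(C)): cur=C back=2 fwd=0
After 5 (back): cur=M back=1 fwd=1
After 6 (forward): cur=C back=2 fwd=0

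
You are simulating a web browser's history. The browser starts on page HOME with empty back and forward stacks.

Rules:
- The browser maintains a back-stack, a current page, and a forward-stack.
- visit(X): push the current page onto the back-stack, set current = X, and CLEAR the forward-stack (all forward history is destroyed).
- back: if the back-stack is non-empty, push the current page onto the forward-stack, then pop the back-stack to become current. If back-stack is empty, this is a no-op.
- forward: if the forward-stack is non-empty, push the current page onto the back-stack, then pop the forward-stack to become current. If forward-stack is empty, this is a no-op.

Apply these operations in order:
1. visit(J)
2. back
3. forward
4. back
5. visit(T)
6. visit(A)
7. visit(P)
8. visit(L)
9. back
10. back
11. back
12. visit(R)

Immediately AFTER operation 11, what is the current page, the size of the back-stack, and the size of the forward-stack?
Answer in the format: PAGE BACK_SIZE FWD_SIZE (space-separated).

After 1 (visit(J)): cur=J back=1 fwd=0
After 2 (back): cur=HOME back=0 fwd=1
After 3 (forward): cur=J back=1 fwd=0
After 4 (back): cur=HOME back=0 fwd=1
After 5 (visit(T)): cur=T back=1 fwd=0
After 6 (visit(A)): cur=A back=2 fwd=0
After 7 (visit(P)): cur=P back=3 fwd=0
After 8 (visit(L)): cur=L back=4 fwd=0
After 9 (back): cur=P back=3 fwd=1
After 10 (back): cur=A back=2 fwd=2
After 11 (back): cur=T back=1 fwd=3

T 1 3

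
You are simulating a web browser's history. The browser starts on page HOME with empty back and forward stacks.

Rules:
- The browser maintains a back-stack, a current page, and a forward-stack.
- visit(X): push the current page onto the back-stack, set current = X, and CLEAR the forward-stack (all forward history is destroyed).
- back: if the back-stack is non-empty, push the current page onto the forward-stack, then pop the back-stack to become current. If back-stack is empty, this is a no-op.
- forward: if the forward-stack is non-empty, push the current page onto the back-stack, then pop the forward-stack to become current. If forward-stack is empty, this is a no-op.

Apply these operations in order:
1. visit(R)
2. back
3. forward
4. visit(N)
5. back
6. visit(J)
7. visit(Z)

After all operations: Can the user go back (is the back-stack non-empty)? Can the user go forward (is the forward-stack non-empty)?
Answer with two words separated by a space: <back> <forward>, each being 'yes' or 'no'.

After 1 (visit(R)): cur=R back=1 fwd=0
After 2 (back): cur=HOME back=0 fwd=1
After 3 (forward): cur=R back=1 fwd=0
After 4 (visit(N)): cur=N back=2 fwd=0
After 5 (back): cur=R back=1 fwd=1
After 6 (visit(J)): cur=J back=2 fwd=0
After 7 (visit(Z)): cur=Z back=3 fwd=0

Answer: yes no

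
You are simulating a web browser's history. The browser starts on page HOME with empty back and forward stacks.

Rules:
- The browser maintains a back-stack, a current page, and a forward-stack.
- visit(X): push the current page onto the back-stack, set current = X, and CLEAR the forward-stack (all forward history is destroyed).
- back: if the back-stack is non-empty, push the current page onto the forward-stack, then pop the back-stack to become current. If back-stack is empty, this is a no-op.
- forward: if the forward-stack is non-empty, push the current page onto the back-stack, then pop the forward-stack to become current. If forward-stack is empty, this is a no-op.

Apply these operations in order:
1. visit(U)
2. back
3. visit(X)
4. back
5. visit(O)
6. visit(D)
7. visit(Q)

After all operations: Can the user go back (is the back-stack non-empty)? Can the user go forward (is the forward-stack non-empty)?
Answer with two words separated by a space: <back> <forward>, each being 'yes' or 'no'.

Answer: yes no

Derivation:
After 1 (visit(U)): cur=U back=1 fwd=0
After 2 (back): cur=HOME back=0 fwd=1
After 3 (visit(X)): cur=X back=1 fwd=0
After 4 (back): cur=HOME back=0 fwd=1
After 5 (visit(O)): cur=O back=1 fwd=0
After 6 (visit(D)): cur=D back=2 fwd=0
After 7 (visit(Q)): cur=Q back=3 fwd=0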